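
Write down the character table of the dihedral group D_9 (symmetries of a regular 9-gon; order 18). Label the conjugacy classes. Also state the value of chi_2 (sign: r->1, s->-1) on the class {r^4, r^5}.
Conjugacy classes: {e} of size 1, {r^1, r^8} of size 2, {r^2, r^7} of size 2, {r^3, r^6} of size 2, {r^4, r^5} of size 2, {s, sr, ..., sr^8} of size 9.
Character table:
  irrep \ class              {e} (size 1)  {r^1, r^8} (size 2)  {r^2, r^7} (size 2)  {r^3, r^6} (size 2)  {r^4, r^5} (size 2)  {s, sr, ..., sr^8} (size 9)
  chi_1 (triv)               1             1                    1                    1                    1                    1                          
  chi_2 (sign: r->1, s->-1)  1             1                    1                    1                    1                    -1                         
  chi_3 (2d, j=1)            2             2*cos(2*pi/9)        2*cos(4*pi/9)        -1                   -2*cos(pi/9)         0                          
  chi_4 (2d, j=2)            2             2*cos(4*pi/9)        -2*cos(pi/9)         -1                   2*cos(2*pi/9)        0                          
  chi_5 (2d, j=3)            2             -1                   -1                   2                    -1                   0                          
  chi_6 (2d, j=4)            2             -2*cos(pi/9)         2*cos(2*pi/9)        -1                   2*cos(4*pi/9)        0                          

Spot check: chi_2 (sign: r->1, s->-1) on {r^4, r^5} = 1.

Explanation: D_9 has order 2*9 = 18 with 6 conjugacy classes, hence 6 irreducibles. Sum of squared dims 1 + 1 + 4 + 4 + 4 + 4 = 18 = |G|. Linear characters come from the abelianisation; the 2-dimensional irreps have character r^k -> 2*cos(2*pi*j*k/9), reflections -> 0.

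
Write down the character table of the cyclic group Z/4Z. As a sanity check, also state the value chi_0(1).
Character table of Z/4Z (irreps indexed chi_0,...,chi_3 with chi_k(m) = zeta_4^(k*m), zeta_4 = exp(2*pi*i/4)):
  irrep \ class  {0} (size 1)  {1} (size 1)  {2} (size 1)  {3} (size 1)
  chi_0          1             1             1             1           
  chi_1          1             I             -1            -I          
  chi_2          1             -1            1             -1          
  chi_3          1             -I            -1            I           

Spot check: chi_0(1) = zeta_4^(0*1) = zeta_4^0 = 1.

Details: Z/4Z is abelian, so all 4 irreducible complex representations are 1-dimensional. They are given by chi_k(m) = zeta_4^(k*m) for k = 0,...,3. Row orthogonality: sum_m chi_k(m) conj(chi_l(m)) = 4 * [k = l].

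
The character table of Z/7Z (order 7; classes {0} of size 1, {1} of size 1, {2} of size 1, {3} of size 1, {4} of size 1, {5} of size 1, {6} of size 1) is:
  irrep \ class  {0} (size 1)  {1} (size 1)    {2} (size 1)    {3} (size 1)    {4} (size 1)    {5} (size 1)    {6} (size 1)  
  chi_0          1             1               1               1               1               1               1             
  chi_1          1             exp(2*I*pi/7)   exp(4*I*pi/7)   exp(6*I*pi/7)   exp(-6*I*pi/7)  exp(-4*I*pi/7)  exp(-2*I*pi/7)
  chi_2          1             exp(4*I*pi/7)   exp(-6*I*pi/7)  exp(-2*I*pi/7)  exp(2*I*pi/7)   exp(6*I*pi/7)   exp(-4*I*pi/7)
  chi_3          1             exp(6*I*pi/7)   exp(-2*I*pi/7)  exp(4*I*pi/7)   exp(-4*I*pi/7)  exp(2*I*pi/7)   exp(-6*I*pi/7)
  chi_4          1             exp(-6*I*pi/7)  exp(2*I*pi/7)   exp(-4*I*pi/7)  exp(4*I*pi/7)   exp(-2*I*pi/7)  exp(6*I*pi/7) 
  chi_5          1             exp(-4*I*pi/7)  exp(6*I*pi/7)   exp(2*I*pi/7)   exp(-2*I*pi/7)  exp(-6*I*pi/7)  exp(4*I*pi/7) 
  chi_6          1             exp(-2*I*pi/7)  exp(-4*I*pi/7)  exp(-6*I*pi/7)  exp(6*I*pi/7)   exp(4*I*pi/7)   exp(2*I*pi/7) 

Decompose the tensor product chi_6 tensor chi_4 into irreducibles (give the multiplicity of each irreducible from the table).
chi_6 tensor chi_4 = chi_3 (all other irreducibles have multiplicity 0).

Proof sketch: The character of a tensor product is the pointwise product (chi_6 * chi_4)(C) = chi_6(C) * chi_4(C):
  {0}: (1)*(1), {1}: (exp(-2*I*pi/7))*(exp(-6*I*pi/7)), {2}: (exp(-4*I*pi/7))*(exp(2*I*pi/7)), {3}: (exp(-6*I*pi/7))*(exp(-4*I*pi/7)), {4}: (exp(6*I*pi/7))*(exp(4*I*pi/7)), {5}: (exp(4*I*pi/7))*(exp(-2*I*pi/7)), {6}: (exp(2*I*pi/7))*(exp(6*I*pi/7))
so (chi_6 * chi_4) takes values
  {0} -> 1, {1} -> exp(6*I*pi/7), {2} -> exp(-2*I*pi/7), {3} -> exp(4*I*pi/7), {4} -> exp(-4*I*pi/7), {5} -> exp(2*I*pi/7), {6} -> exp(-6*I*pi/7).
Now take the inner product of this character with each irreducible chi from the table, <chi_6*chi_4, chi> = (1/7) sum_C |C| (chi_6*chi_4)(C) conj(chi(C)):
  <chi_6*chi_4, chi_0> = (1/7)[1*(1)*conj(1) + 1*(exp(6*I*pi/7))*conj(1) + 1*(exp(-2*I*pi/7))*conj(1) + 1*(exp(4*I*pi/7))*conj(1) + 1*(exp(-4*I*pi/7))*conj(1) + 1*(exp(2*I*pi/7))*conj(1) + 1*(exp(-6*I*pi/7))*conj(1)]
      = (1/7)[(1) + (exp(6*I*pi/7)) + (exp(-2*I*pi/7)) + (exp(4*I*pi/7)) + (exp(-4*I*pi/7)) + (exp(2*I*pi/7)) + (exp(-6*I*pi/7))] = 0/7 = 0
  <chi_6*chi_4, chi_1> = (1/7)[1*(1)*conj(1) + 1*(exp(6*I*pi/7))*conj(exp(2*I*pi/7)) + 1*(exp(-2*I*pi/7))*conj(exp(4*I*pi/7)) + 1*(exp(4*I*pi/7))*conj(exp(6*I*pi/7)) + 1*(exp(-4*I*pi/7))*conj(exp(-6*I*pi/7)) + 1*(exp(2*I*pi/7))*conj(exp(-4*I*pi/7)) + 1*(exp(-6*I*pi/7))*conj(exp(-2*I*pi/7))]
      = (1/7)[(1) + (exp(4*I*pi/7)) + (exp(-6*I*pi/7)) + (exp(-2*I*pi/7)) + (exp(2*I*pi/7)) + (exp(6*I*pi/7)) + (exp(-4*I*pi/7))] = 0/7 = 0
  <chi_6*chi_4, chi_2> = (1/7)[1*(1)*conj(1) + 1*(exp(6*I*pi/7))*conj(exp(4*I*pi/7)) + 1*(exp(-2*I*pi/7))*conj(exp(-6*I*pi/7)) + 1*(exp(4*I*pi/7))*conj(exp(-2*I*pi/7)) + 1*(exp(-4*I*pi/7))*conj(exp(2*I*pi/7)) + 1*(exp(2*I*pi/7))*conj(exp(6*I*pi/7)) + 1*(exp(-6*I*pi/7))*conj(exp(-4*I*pi/7))]
      = (1/7)[(1) + (exp(2*I*pi/7)) + (exp(4*I*pi/7)) + (exp(6*I*pi/7)) + (exp(-6*I*pi/7)) + (exp(-4*I*pi/7)) + (exp(-2*I*pi/7))] = 0/7 = 0
  <chi_6*chi_4, chi_3> = (1/7)[1*(1)*conj(1) + 1*(exp(6*I*pi/7))*conj(exp(6*I*pi/7)) + 1*(exp(-2*I*pi/7))*conj(exp(-2*I*pi/7)) + 1*(exp(4*I*pi/7))*conj(exp(4*I*pi/7)) + 1*(exp(-4*I*pi/7))*conj(exp(-4*I*pi/7)) + 1*(exp(2*I*pi/7))*conj(exp(2*I*pi/7)) + 1*(exp(-6*I*pi/7))*conj(exp(-6*I*pi/7))]
      = (1/7)[(1) + (1) + (1) + (1) + (1) + (1) + (1)] = 7/7 = 1
  <chi_6*chi_4, chi_4> = (1/7)[1*(1)*conj(1) + 1*(exp(6*I*pi/7))*conj(exp(-6*I*pi/7)) + 1*(exp(-2*I*pi/7))*conj(exp(2*I*pi/7)) + 1*(exp(4*I*pi/7))*conj(exp(-4*I*pi/7)) + 1*(exp(-4*I*pi/7))*conj(exp(4*I*pi/7)) + 1*(exp(2*I*pi/7))*conj(exp(-2*I*pi/7)) + 1*(exp(-6*I*pi/7))*conj(exp(6*I*pi/7))]
      = (1/7)[(1) + (exp(-2*I*pi/7)) + (exp(-4*I*pi/7)) + (exp(-6*I*pi/7)) + (exp(6*I*pi/7)) + (exp(4*I*pi/7)) + (exp(2*I*pi/7))] = 0/7 = 0
  <chi_6*chi_4, chi_5> = (1/7)[1*(1)*conj(1) + 1*(exp(6*I*pi/7))*conj(exp(-4*I*pi/7)) + 1*(exp(-2*I*pi/7))*conj(exp(6*I*pi/7)) + 1*(exp(4*I*pi/7))*conj(exp(2*I*pi/7)) + 1*(exp(-4*I*pi/7))*conj(exp(-2*I*pi/7)) + 1*(exp(2*I*pi/7))*conj(exp(-6*I*pi/7)) + 1*(exp(-6*I*pi/7))*conj(exp(4*I*pi/7))]
      = (1/7)[(1) + (exp(-4*I*pi/7)) + (exp(6*I*pi/7)) + (exp(2*I*pi/7)) + (exp(-2*I*pi/7)) + (exp(-6*I*pi/7)) + (exp(4*I*pi/7))] = 0/7 = 0
  <chi_6*chi_4, chi_6> = (1/7)[1*(1)*conj(1) + 1*(exp(6*I*pi/7))*conj(exp(-2*I*pi/7)) + 1*(exp(-2*I*pi/7))*conj(exp(-4*I*pi/7)) + 1*(exp(4*I*pi/7))*conj(exp(-6*I*pi/7)) + 1*(exp(-4*I*pi/7))*conj(exp(6*I*pi/7)) + 1*(exp(2*I*pi/7))*conj(exp(4*I*pi/7)) + 1*(exp(-6*I*pi/7))*conj(exp(2*I*pi/7))]
      = (1/7)[(1) + (exp(-6*I*pi/7)) + (exp(2*I*pi/7)) + (exp(-4*I*pi/7)) + (exp(4*I*pi/7)) + (exp(-2*I*pi/7)) + (exp(6*I*pi/7))] = 0/7 = 0
(Exp terms are combined using exp(i*s)*conj(exp(i*t)) = exp(i*(s-t)), and sums of them are collapsed using the identity that for every m > 1 the m distinct m-th roots of unity sum to 0, e.g. 1 + exp(2*I*pi/3) + exp(-2*I*pi/3) = 0.)
Hence the multiplicities are chi_3: 1. Dimension check: dim(chi_6)*dim(chi_4) = 1*1 = 1 and sum (mult * dim) = 1*1 = 1.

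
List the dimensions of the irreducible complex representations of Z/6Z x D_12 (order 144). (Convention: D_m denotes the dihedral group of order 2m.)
Dimensions: 1, 1, 1, 1, 1, 1, 1, 1, 1, 1, 1, 1, 1, 1, 1, 1, 1, 1, 1, 1, 1, 1, 1, 1, 2, 2, 2, 2, 2, 2, 2, 2, 2, 2, 2, 2, 2, 2, 2, 2, 2, 2, 2, 2, 2, 2, 2, 2, 2, 2, 2, 2, 2, 2

There are 54 irreducibles (= number of conjugacy classes). Their dimensions d_i satisfy sum d_i^2 = |G| = 144: 1 + 1 + 1 + 1 + 1 + 1 + 1 + 1 + 1 + 1 + 1 + 1 + 1 + 1 + 1 + 1 + 1 + 1 + 1 + 1 + 1 + 1 + 1 + 1 + 4 + 4 + 4 + 4 + 4 + 4 + 4 + 4 + 4 + 4 + 4 + 4 + 4 + 4 + 4 + 4 + 4 + 4 + 4 + 4 + 4 + 4 + 4 + 4 + 4 + 4 + 4 + 4 + 4 + 4 = 144. (For the product with Z/6Z: each of the 6 1-dim characters of Z/6Z tensors with each irrep of D_12, giving 6 copies of each D_12-dimension.)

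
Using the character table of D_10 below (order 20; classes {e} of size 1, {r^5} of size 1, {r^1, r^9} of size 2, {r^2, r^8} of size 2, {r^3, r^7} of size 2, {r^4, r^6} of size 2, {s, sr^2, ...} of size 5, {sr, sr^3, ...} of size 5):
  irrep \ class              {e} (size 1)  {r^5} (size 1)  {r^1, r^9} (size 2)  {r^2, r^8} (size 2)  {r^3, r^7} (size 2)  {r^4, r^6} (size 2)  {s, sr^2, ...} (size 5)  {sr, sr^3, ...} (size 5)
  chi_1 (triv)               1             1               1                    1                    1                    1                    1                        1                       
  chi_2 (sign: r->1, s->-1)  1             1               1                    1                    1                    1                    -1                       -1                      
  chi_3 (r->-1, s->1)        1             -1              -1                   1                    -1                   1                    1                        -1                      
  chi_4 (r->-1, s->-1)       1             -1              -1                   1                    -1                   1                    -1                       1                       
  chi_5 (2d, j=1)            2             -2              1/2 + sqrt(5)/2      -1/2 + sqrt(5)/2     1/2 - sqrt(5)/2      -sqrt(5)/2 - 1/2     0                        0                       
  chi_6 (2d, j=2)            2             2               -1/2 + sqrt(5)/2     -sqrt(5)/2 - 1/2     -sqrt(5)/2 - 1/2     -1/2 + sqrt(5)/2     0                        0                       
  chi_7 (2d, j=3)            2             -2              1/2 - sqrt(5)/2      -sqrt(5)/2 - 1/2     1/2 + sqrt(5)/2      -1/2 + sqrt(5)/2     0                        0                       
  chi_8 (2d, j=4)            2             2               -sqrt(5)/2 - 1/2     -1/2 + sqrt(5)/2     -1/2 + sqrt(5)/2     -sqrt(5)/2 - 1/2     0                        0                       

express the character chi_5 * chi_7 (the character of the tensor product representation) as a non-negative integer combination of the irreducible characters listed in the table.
chi_5 tensor chi_7 = chi_6 + chi_8 (all other irreducibles have multiplicity 0).

Proof sketch: The character of a tensor product is the pointwise product (chi_5 * chi_7)(C) = chi_5(C) * chi_7(C):
  {e}: (2)*(2), {r^5}: (-2)*(-2), {r^1, r^9}: (1/2 + sqrt(5)/2)*(1/2 - sqrt(5)/2), {r^2, r^8}: (-1/2 + sqrt(5)/2)*(-sqrt(5)/2 - 1/2), {r^3, r^7}: (1/2 - sqrt(5)/2)*(1/2 + sqrt(5)/2), {r^4, r^6}: (-sqrt(5)/2 - 1/2)*(-1/2 + sqrt(5)/2), {s, sr^2, ...}: (0)*(0), {sr, sr^3, ...}: (0)*(0)
so (chi_5 * chi_7) takes values
  {e} -> 4, {r^5} -> 4, {r^1, r^9} -> -1, {r^2, r^8} -> -1, {r^3, r^7} -> -1, {r^4, r^6} -> -1, {s, sr^2, ...} -> 0, {sr, sr^3, ...} -> 0.
Now take the inner product of this character with each irreducible chi from the table, <chi_5*chi_7, chi> = (1/20) sum_C |C| (chi_5*chi_7)(C) conj(chi(C)):
  <chi_5*chi_7, chi_1> = (1/20)[1*(4)*conj(1) + 1*(4)*conj(1) + 2*(-1)*conj(1) + 2*(-1)*conj(1) + 2*(-1)*conj(1) + 2*(-1)*conj(1) + 5*(0)*conj(1) + 5*(0)*conj(1)]
      = (1/20)[(4) + (4) + (-2) + (-2) + (-2) + (-2) + (0) + (0)] = 0/20 = 0
  <chi_5*chi_7, chi_2> = (1/20)[1*(4)*conj(1) + 1*(4)*conj(1) + 2*(-1)*conj(1) + 2*(-1)*conj(1) + 2*(-1)*conj(1) + 2*(-1)*conj(1) + 5*(0)*conj(-1) + 5*(0)*conj(-1)]
      = (1/20)[(4) + (4) + (-2) + (-2) + (-2) + (-2) + (0) + (0)] = 0/20 = 0
  <chi_5*chi_7, chi_3> = (1/20)[1*(4)*conj(1) + 1*(4)*conj(-1) + 2*(-1)*conj(-1) + 2*(-1)*conj(1) + 2*(-1)*conj(-1) + 2*(-1)*conj(1) + 5*(0)*conj(1) + 5*(0)*conj(-1)]
      = (1/20)[(4) + (-4) + (2) + (-2) + (2) + (-2) + (0) + (0)] = 0/20 = 0
  <chi_5*chi_7, chi_4> = (1/20)[1*(4)*conj(1) + 1*(4)*conj(-1) + 2*(-1)*conj(-1) + 2*(-1)*conj(1) + 2*(-1)*conj(-1) + 2*(-1)*conj(1) + 5*(0)*conj(-1) + 5*(0)*conj(1)]
      = (1/20)[(4) + (-4) + (2) + (-2) + (2) + (-2) + (0) + (0)] = 0/20 = 0
  <chi_5*chi_7, chi_5> = (1/20)[1*(4)*conj(2) + 1*(4)*conj(-2) + 2*(-1)*conj(1/2 + sqrt(5)/2) + 2*(-1)*conj(-1/2 + sqrt(5)/2) + 2*(-1)*conj(1/2 - sqrt(5)/2) + 2*(-1)*conj(-sqrt(5)/2 - 1/2) + 5*(0)*conj(0) + 5*(0)*conj(0)]
      = (1/20)[(8) + (-8) + (-sqrt(5) - 1) + (1 - sqrt(5)) + (-1 + sqrt(5)) + (1 + sqrt(5)) + (0) + (0)] = 0/20 = 0
  <chi_5*chi_7, chi_6> = (1/20)[1*(4)*conj(2) + 1*(4)*conj(2) + 2*(-1)*conj(-1/2 + sqrt(5)/2) + 2*(-1)*conj(-sqrt(5)/2 - 1/2) + 2*(-1)*conj(-sqrt(5)/2 - 1/2) + 2*(-1)*conj(-1/2 + sqrt(5)/2) + 5*(0)*conj(0) + 5*(0)*conj(0)]
      = (1/20)[(8) + (8) + (1 - sqrt(5)) + (1 + sqrt(5)) + (1 + sqrt(5)) + (1 - sqrt(5)) + (0) + (0)] = 20/20 = 1
  <chi_5*chi_7, chi_7> = (1/20)[1*(4)*conj(2) + 1*(4)*conj(-2) + 2*(-1)*conj(1/2 - sqrt(5)/2) + 2*(-1)*conj(-sqrt(5)/2 - 1/2) + 2*(-1)*conj(1/2 + sqrt(5)/2) + 2*(-1)*conj(-1/2 + sqrt(5)/2) + 5*(0)*conj(0) + 5*(0)*conj(0)]
      = (1/20)[(8) + (-8) + (-1 + sqrt(5)) + (1 + sqrt(5)) + (-sqrt(5) - 1) + (1 - sqrt(5)) + (0) + (0)] = 0/20 = 0
  <chi_5*chi_7, chi_8> = (1/20)[1*(4)*conj(2) + 1*(4)*conj(2) + 2*(-1)*conj(-sqrt(5)/2 - 1/2) + 2*(-1)*conj(-1/2 + sqrt(5)/2) + 2*(-1)*conj(-1/2 + sqrt(5)/2) + 2*(-1)*conj(-sqrt(5)/2 - 1/2) + 5*(0)*conj(0) + 5*(0)*conj(0)]
      = (1/20)[(8) + (8) + (1 + sqrt(5)) + (1 - sqrt(5)) + (1 - sqrt(5)) + (1 + sqrt(5)) + (0) + (0)] = 20/20 = 1
Hence the multiplicities are chi_6: 1, chi_8: 1. Dimension check: dim(chi_5)*dim(chi_7) = 2*2 = 4 and sum (mult * dim) = 1*2 + 1*2 = 4.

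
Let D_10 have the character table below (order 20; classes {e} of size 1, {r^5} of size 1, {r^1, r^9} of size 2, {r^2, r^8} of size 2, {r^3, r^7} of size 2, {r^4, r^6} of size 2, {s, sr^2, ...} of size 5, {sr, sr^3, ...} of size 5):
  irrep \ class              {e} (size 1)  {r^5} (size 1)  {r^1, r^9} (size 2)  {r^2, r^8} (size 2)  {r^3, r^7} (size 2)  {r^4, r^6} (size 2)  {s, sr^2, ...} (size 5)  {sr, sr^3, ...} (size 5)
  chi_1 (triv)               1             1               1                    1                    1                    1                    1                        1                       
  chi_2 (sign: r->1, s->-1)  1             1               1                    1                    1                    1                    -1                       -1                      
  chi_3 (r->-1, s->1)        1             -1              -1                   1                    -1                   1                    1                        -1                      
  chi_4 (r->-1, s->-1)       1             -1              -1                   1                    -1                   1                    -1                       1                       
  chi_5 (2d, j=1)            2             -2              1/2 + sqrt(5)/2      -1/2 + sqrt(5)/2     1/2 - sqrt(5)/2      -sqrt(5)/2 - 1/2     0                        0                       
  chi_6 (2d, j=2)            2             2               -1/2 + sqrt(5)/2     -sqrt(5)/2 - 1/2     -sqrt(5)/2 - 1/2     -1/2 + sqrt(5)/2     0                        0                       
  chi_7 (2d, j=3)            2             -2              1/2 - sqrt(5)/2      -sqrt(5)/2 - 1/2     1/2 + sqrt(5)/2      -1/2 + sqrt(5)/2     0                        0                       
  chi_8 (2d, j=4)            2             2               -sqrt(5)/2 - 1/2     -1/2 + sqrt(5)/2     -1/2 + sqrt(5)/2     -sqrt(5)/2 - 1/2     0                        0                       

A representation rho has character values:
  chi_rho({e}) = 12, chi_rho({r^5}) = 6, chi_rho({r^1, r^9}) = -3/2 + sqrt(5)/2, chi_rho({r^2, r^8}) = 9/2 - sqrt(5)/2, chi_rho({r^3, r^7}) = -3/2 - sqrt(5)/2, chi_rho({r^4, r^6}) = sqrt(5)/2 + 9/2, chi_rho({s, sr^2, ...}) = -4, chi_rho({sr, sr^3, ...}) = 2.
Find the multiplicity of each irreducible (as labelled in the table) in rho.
Multiplicities: chi_1: 1, chi_2: 2, chi_3: 0, chi_4: 3, chi_5: 0, chi_6: 2, chi_7: 0, chi_8: 1.

Derivation: Use <chi_rho, chi> = (1/|G|) sum_C |C| * chi_rho(C) * conj(chi(C)) with |G| = 20 for each irreducible chi in the table:
  <chi_rho, chi_1> = (1/20)[1*(12)*conj(1) + 1*(6)*conj(1) + 2*(-3/2 + sqrt(5)/2)*conj(1) + 2*(9/2 - sqrt(5)/2)*conj(1) + 2*(-3/2 - sqrt(5)/2)*conj(1) + 2*(sqrt(5)/2 + 9/2)*conj(1) + 5*(-4)*conj(1) + 5*(2)*conj(1)]
      = (1/20)[(12) + (6) + (-3 + sqrt(5)) + (9 - sqrt(5)) + (-3 - sqrt(5)) + (sqrt(5) + 9) + (-20) + (10)] = 20/20 = 1
  <chi_rho, chi_2> = (1/20)[1*(12)*conj(1) + 1*(6)*conj(1) + 2*(-3/2 + sqrt(5)/2)*conj(1) + 2*(9/2 - sqrt(5)/2)*conj(1) + 2*(-3/2 - sqrt(5)/2)*conj(1) + 2*(sqrt(5)/2 + 9/2)*conj(1) + 5*(-4)*conj(-1) + 5*(2)*conj(-1)]
      = (1/20)[(12) + (6) + (-3 + sqrt(5)) + (9 - sqrt(5)) + (-3 - sqrt(5)) + (sqrt(5) + 9) + (20) + (-10)] = 40/20 = 2
  <chi_rho, chi_3> = (1/20)[1*(12)*conj(1) + 1*(6)*conj(-1) + 2*(-3/2 + sqrt(5)/2)*conj(-1) + 2*(9/2 - sqrt(5)/2)*conj(1) + 2*(-3/2 - sqrt(5)/2)*conj(-1) + 2*(sqrt(5)/2 + 9/2)*conj(1) + 5*(-4)*conj(1) + 5*(2)*conj(-1)]
      = (1/20)[(12) + (-6) + (3 - sqrt(5)) + (9 - sqrt(5)) + (sqrt(5) + 3) + (sqrt(5) + 9) + (-20) + (-10)] = 0/20 = 0
  <chi_rho, chi_4> = (1/20)[1*(12)*conj(1) + 1*(6)*conj(-1) + 2*(-3/2 + sqrt(5)/2)*conj(-1) + 2*(9/2 - sqrt(5)/2)*conj(1) + 2*(-3/2 - sqrt(5)/2)*conj(-1) + 2*(sqrt(5)/2 + 9/2)*conj(1) + 5*(-4)*conj(-1) + 5*(2)*conj(1)]
      = (1/20)[(12) + (-6) + (3 - sqrt(5)) + (9 - sqrt(5)) + (sqrt(5) + 3) + (sqrt(5) + 9) + (20) + (10)] = 60/20 = 3
  <chi_rho, chi_5> = (1/20)[1*(12)*conj(2) + 1*(6)*conj(-2) + 2*(-3/2 + sqrt(5)/2)*conj(1/2 + sqrt(5)/2) + 2*(9/2 - sqrt(5)/2)*conj(-1/2 + sqrt(5)/2) + 2*(-3/2 - sqrt(5)/2)*conj(1/2 - sqrt(5)/2) + 2*(sqrt(5)/2 + 9/2)*conj(-sqrt(5)/2 - 1/2) + 5*(-4)*conj(0) + 5*(2)*conj(0)]
      = (1/20)[(24) + (-12) + (1 - sqrt(5)) + (-7 + 5*sqrt(5)) + (1 + sqrt(5)) + (-5*sqrt(5) - 7) + (0) + (0)] = 0/20 = 0
  <chi_rho, chi_6> = (1/20)[1*(12)*conj(2) + 1*(6)*conj(2) + 2*(-3/2 + sqrt(5)/2)*conj(-1/2 + sqrt(5)/2) + 2*(9/2 - sqrt(5)/2)*conj(-sqrt(5)/2 - 1/2) + 2*(-3/2 - sqrt(5)/2)*conj(-sqrt(5)/2 - 1/2) + 2*(sqrt(5)/2 + 9/2)*conj(-1/2 + sqrt(5)/2) + 5*(-4)*conj(0) + 5*(2)*conj(0)]
      = (1/20)[(24) + (12) + (4 - 2*sqrt(5)) + (-4*sqrt(5) - 2) + (4 + 2*sqrt(5)) + (-2 + 4*sqrt(5)) + (0) + (0)] = 40/20 = 2
  <chi_rho, chi_7> = (1/20)[1*(12)*conj(2) + 1*(6)*conj(-2) + 2*(-3/2 + sqrt(5)/2)*conj(1/2 - sqrt(5)/2) + 2*(9/2 - sqrt(5)/2)*conj(-sqrt(5)/2 - 1/2) + 2*(-3/2 - sqrt(5)/2)*conj(1/2 + sqrt(5)/2) + 2*(sqrt(5)/2 + 9/2)*conj(-1/2 + sqrt(5)/2) + 5*(-4)*conj(0) + 5*(2)*conj(0)]
      = (1/20)[(24) + (-12) + (-4 + 2*sqrt(5)) + (-4*sqrt(5) - 2) + (-2*sqrt(5) - 4) + (-2 + 4*sqrt(5)) + (0) + (0)] = 0/20 = 0
  <chi_rho, chi_8> = (1/20)[1*(12)*conj(2) + 1*(6)*conj(2) + 2*(-3/2 + sqrt(5)/2)*conj(-sqrt(5)/2 - 1/2) + 2*(9/2 - sqrt(5)/2)*conj(-1/2 + sqrt(5)/2) + 2*(-3/2 - sqrt(5)/2)*conj(-1/2 + sqrt(5)/2) + 2*(sqrt(5)/2 + 9/2)*conj(-sqrt(5)/2 - 1/2) + 5*(-4)*conj(0) + 5*(2)*conj(0)]
      = (1/20)[(24) + (12) + (-1 + sqrt(5)) + (-7 + 5*sqrt(5)) + (-sqrt(5) - 1) + (-5*sqrt(5) - 7) + (0) + (0)] = 20/20 = 1
Dimension check: dim(rho) = sum (mult * dim) = 1*1 + 2*1 + 0*1 + 3*1 + 0*2 + 2*2 + 0*2 + 1*2 = 12 = chi_rho(e) = 12.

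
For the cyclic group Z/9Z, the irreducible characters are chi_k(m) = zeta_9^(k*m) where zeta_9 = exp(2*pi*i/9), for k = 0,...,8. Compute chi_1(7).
chi_1(7) = zeta_9^7 = exp(-4*I*pi/9)

Argument: chi_1(7) = zeta_9^(1*7) = zeta_9^7. Since zeta_9^9 = 1, this equals zeta_9^7 = exp(2*pi*i*7/9) = exp(-4*I*pi/9).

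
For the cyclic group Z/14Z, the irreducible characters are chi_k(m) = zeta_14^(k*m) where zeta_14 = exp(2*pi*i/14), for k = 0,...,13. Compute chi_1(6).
chi_1(6) = zeta_14^6 = exp(6*I*pi/7)

Working: chi_1(6) = zeta_14^(1*6) = zeta_14^6. Since zeta_14^14 = 1, this equals zeta_14^6 = exp(2*pi*i*6/14) = exp(6*I*pi/7).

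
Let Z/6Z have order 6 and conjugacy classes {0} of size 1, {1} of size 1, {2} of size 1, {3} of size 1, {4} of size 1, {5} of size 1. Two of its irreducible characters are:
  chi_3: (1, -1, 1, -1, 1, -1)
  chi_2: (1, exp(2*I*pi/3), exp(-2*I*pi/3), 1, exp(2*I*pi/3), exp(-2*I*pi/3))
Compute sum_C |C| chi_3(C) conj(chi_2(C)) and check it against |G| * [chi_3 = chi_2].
Sum = 0; so <chi_3, chi_2> = 0 (distinct irreducibles are orthogonal).

Reasoning: Compute term by term over conjugacy classes (|C| * chi_3(C) * conj(chi_2(C))):
  1*(1)*conj(1) + 1*(-1)*conj(exp(2*I*pi/3)) + 1*(1)*conj(exp(-2*I*pi/3)) + 1*(-1)*conj(1) + 1*(1)*conj(exp(2*I*pi/3)) + 1*(-1)*conj(exp(-2*I*pi/3))
  = (1) + (-exp(-2*I*pi/3)) + (exp(2*I*pi/3)) + (-1) + (exp(-2*I*pi/3)) + (-exp(2*I*pi/3))
  = 0.
(Exp terms are combined using exp(i*s)*conj(exp(i*t)) = exp(i*(s-t)), and sums of them are collapsed using the identity that for every m > 1 the m distinct m-th roots of unity sum to 0, e.g. 1 + exp(2*I*pi/3) + exp(-2*I*pi/3) = 0.)
Dividing by |G| = 6 gives 0/6 = 0, matching the row-orthogonality relation <chi_3, chi_2> = [chi_3 = chi_2].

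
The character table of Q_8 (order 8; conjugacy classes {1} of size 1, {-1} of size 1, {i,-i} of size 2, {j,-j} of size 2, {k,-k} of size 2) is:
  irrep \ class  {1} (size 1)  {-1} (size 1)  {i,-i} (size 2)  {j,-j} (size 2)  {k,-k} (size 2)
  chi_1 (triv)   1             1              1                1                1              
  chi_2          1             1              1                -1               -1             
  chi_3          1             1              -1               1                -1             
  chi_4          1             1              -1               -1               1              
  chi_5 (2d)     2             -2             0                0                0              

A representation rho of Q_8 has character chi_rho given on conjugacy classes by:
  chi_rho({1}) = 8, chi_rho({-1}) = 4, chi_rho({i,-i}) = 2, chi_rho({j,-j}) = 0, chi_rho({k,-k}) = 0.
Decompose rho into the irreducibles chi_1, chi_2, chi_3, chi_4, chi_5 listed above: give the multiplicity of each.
Multiplicities: chi_1: 2, chi_2: 2, chi_3: 1, chi_4: 1, chi_5: 1.

Reasoning: Use <chi_rho, chi> = (1/|G|) sum_C |C| * chi_rho(C) * conj(chi(C)) with |G| = 8 for each irreducible chi in the table:
  <chi_rho, chi_1> = (1/8)[1*(8)*conj(1) + 1*(4)*conj(1) + 2*(2)*conj(1) + 2*(0)*conj(1) + 2*(0)*conj(1)]
      = (1/8)[(8) + (4) + (4) + (0) + (0)] = 16/8 = 2
  <chi_rho, chi_2> = (1/8)[1*(8)*conj(1) + 1*(4)*conj(1) + 2*(2)*conj(1) + 2*(0)*conj(-1) + 2*(0)*conj(-1)]
      = (1/8)[(8) + (4) + (4) + (0) + (0)] = 16/8 = 2
  <chi_rho, chi_3> = (1/8)[1*(8)*conj(1) + 1*(4)*conj(1) + 2*(2)*conj(-1) + 2*(0)*conj(1) + 2*(0)*conj(-1)]
      = (1/8)[(8) + (4) + (-4) + (0) + (0)] = 8/8 = 1
  <chi_rho, chi_4> = (1/8)[1*(8)*conj(1) + 1*(4)*conj(1) + 2*(2)*conj(-1) + 2*(0)*conj(-1) + 2*(0)*conj(1)]
      = (1/8)[(8) + (4) + (-4) + (0) + (0)] = 8/8 = 1
  <chi_rho, chi_5> = (1/8)[1*(8)*conj(2) + 1*(4)*conj(-2) + 2*(2)*conj(0) + 2*(0)*conj(0) + 2*(0)*conj(0)]
      = (1/8)[(16) + (-8) + (0) + (0) + (0)] = 8/8 = 1
Dimension check: dim(rho) = sum (mult * dim) = 2*1 + 2*1 + 1*1 + 1*1 + 1*2 = 8 = chi_rho(e) = 8.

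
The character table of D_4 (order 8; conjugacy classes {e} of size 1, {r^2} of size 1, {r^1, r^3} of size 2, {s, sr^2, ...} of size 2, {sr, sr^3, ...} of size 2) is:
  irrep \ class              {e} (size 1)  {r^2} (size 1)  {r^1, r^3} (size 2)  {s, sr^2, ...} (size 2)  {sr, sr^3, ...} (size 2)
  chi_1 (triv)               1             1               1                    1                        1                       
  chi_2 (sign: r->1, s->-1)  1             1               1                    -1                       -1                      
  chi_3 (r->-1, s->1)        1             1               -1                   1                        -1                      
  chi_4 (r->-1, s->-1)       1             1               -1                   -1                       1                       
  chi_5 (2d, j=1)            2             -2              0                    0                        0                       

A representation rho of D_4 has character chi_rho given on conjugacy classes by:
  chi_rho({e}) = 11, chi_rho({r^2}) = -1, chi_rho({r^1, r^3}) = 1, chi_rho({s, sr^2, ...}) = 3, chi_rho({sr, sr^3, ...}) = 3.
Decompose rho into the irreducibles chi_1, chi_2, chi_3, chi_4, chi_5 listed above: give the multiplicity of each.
Multiplicities: chi_1: 3, chi_2: 0, chi_3: 1, chi_4: 1, chi_5: 3.

Explanation: Use <chi_rho, chi> = (1/|G|) sum_C |C| * chi_rho(C) * conj(chi(C)) with |G| = 8 for each irreducible chi in the table:
  <chi_rho, chi_1> = (1/8)[1*(11)*conj(1) + 1*(-1)*conj(1) + 2*(1)*conj(1) + 2*(3)*conj(1) + 2*(3)*conj(1)]
      = (1/8)[(11) + (-1) + (2) + (6) + (6)] = 24/8 = 3
  <chi_rho, chi_2> = (1/8)[1*(11)*conj(1) + 1*(-1)*conj(1) + 2*(1)*conj(1) + 2*(3)*conj(-1) + 2*(3)*conj(-1)]
      = (1/8)[(11) + (-1) + (2) + (-6) + (-6)] = 0/8 = 0
  <chi_rho, chi_3> = (1/8)[1*(11)*conj(1) + 1*(-1)*conj(1) + 2*(1)*conj(-1) + 2*(3)*conj(1) + 2*(3)*conj(-1)]
      = (1/8)[(11) + (-1) + (-2) + (6) + (-6)] = 8/8 = 1
  <chi_rho, chi_4> = (1/8)[1*(11)*conj(1) + 1*(-1)*conj(1) + 2*(1)*conj(-1) + 2*(3)*conj(-1) + 2*(3)*conj(1)]
      = (1/8)[(11) + (-1) + (-2) + (-6) + (6)] = 8/8 = 1
  <chi_rho, chi_5> = (1/8)[1*(11)*conj(2) + 1*(-1)*conj(-2) + 2*(1)*conj(0) + 2*(3)*conj(0) + 2*(3)*conj(0)]
      = (1/8)[(22) + (2) + (0) + (0) + (0)] = 24/8 = 3
Dimension check: dim(rho) = sum (mult * dim) = 3*1 + 0*1 + 1*1 + 1*1 + 3*2 = 11 = chi_rho(e) = 11.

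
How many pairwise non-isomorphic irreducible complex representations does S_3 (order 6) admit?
3

Justification: The number of irreducible complex representations of a finite group equals its number of conjugacy classes. Conjugacy classes in S_3 correspond to cycle types, i.e. partitions of 3; there are p(3) = 3 of them, so S_3 (order 6) has exactly 3 irreducible complex representations.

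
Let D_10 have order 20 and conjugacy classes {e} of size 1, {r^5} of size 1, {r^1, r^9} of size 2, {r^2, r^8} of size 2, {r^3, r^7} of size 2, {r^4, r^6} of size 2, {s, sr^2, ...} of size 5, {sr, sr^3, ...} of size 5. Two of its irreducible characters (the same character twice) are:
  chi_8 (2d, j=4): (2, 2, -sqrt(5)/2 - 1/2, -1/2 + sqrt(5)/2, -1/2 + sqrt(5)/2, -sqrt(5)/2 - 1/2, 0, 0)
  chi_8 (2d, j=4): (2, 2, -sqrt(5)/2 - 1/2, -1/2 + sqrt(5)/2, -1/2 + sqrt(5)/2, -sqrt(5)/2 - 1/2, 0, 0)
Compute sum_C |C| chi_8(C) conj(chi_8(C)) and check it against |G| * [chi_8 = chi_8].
Sum = 20 = |G| = 20; so <chi_8, chi_8> = 1 (norm-1 confirms irreducibility).

Working: Compute term by term over conjugacy classes (|C| * chi_8(C) * conj(chi_8(C))):
  1*(2)*conj(2) + 1*(2)*conj(2) + 2*(-sqrt(5)/2 - 1/2)*conj(-sqrt(5)/2 - 1/2) + 2*(-1/2 + sqrt(5)/2)*conj(-1/2 + sqrt(5)/2) + 2*(-1/2 + sqrt(5)/2)*conj(-1/2 + sqrt(5)/2) + 2*(-sqrt(5)/2 - 1/2)*conj(-sqrt(5)/2 - 1/2) + 5*(0)*conj(0) + 5*(0)*conj(0)
  = (4) + (4) + (sqrt(5) + 3) + (3 - sqrt(5)) + (3 - sqrt(5)) + (sqrt(5) + 3) + (0) + (0)
  = 20.
Dividing by |G| = 20 gives 20/20 = 1, matching the row-orthogonality relation <chi_8, chi_8> = [chi_8 = chi_8].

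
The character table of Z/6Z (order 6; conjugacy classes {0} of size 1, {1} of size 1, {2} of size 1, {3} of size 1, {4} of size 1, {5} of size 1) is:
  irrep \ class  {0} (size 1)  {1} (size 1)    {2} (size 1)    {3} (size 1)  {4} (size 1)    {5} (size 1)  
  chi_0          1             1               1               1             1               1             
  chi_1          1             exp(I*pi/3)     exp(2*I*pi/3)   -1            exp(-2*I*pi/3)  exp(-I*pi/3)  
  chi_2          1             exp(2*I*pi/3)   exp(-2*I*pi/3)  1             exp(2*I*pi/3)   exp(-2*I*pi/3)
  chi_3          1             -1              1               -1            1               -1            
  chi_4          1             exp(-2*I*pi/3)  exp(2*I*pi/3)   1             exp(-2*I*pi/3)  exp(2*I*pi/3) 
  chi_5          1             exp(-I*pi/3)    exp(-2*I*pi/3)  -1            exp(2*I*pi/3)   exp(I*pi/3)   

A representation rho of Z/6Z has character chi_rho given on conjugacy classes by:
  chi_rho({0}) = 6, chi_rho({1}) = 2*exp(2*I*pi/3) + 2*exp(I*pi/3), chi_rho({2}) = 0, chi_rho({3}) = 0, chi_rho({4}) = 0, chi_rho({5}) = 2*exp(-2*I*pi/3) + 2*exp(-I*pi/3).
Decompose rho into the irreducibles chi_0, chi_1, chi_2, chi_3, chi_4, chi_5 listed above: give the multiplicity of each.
Multiplicities: chi_0: 1, chi_1: 2, chi_2: 2, chi_3: 1, chi_4: 0, chi_5: 0.

Working: Use <chi_rho, chi> = (1/|G|) sum_C |C| * chi_rho(C) * conj(chi(C)) with |G| = 6 for each irreducible chi in the table:
  <chi_rho, chi_0> = (1/6)[1*(6)*conj(1) + 1*(2*exp(2*I*pi/3) + 2*exp(I*pi/3))*conj(1) + 1*(0)*conj(1) + 1*(0)*conj(1) + 1*(0)*conj(1) + 1*(2*exp(-2*I*pi/3) + 2*exp(-I*pi/3))*conj(1)]
      = (1/6)[(6) + (2*exp(2*I*pi/3) + 2*exp(I*pi/3)) + (0) + (0) + (0) + (2*exp(-2*I*pi/3) + 2*exp(-I*pi/3))] = 6/6 = 1
  <chi_rho, chi_1> = (1/6)[1*(6)*conj(1) + 1*(2*exp(2*I*pi/3) + 2*exp(I*pi/3))*conj(exp(I*pi/3)) + 1*(0)*conj(exp(2*I*pi/3)) + 1*(0)*conj(-1) + 1*(0)*conj(exp(-2*I*pi/3)) + 1*(2*exp(-2*I*pi/3) + 2*exp(-I*pi/3))*conj(exp(-I*pi/3))]
      = (1/6)[(6) + (2 + 2*exp(I*pi/3)) + (0) + (0) + (0) + (2 + 2*exp(-I*pi/3))] = 12/6 = 2
  <chi_rho, chi_2> = (1/6)[1*(6)*conj(1) + 1*(2*exp(2*I*pi/3) + 2*exp(I*pi/3))*conj(exp(2*I*pi/3)) + 1*(0)*conj(exp(-2*I*pi/3)) + 1*(0)*conj(1) + 1*(0)*conj(exp(2*I*pi/3)) + 1*(2*exp(-2*I*pi/3) + 2*exp(-I*pi/3))*conj(exp(-2*I*pi/3))]
      = (1/6)[(6) + (2 + 2*exp(-I*pi/3)) + (0) + (0) + (0) + (2 + 2*exp(I*pi/3))] = 12/6 = 2
  <chi_rho, chi_3> = (1/6)[1*(6)*conj(1) + 1*(2*exp(2*I*pi/3) + 2*exp(I*pi/3))*conj(-1) + 1*(0)*conj(1) + 1*(0)*conj(-1) + 1*(0)*conj(1) + 1*(2*exp(-2*I*pi/3) + 2*exp(-I*pi/3))*conj(-1)]
      = (1/6)[(6) + (-2*exp(I*pi/3) - 2*exp(2*I*pi/3)) + (0) + (0) + (0) + (-2*exp(-I*pi/3) - 2*exp(-2*I*pi/3))] = 6/6 = 1
  <chi_rho, chi_4> = (1/6)[1*(6)*conj(1) + 1*(2*exp(2*I*pi/3) + 2*exp(I*pi/3))*conj(exp(-2*I*pi/3)) + 1*(0)*conj(exp(2*I*pi/3)) + 1*(0)*conj(1) + 1*(0)*conj(exp(-2*I*pi/3)) + 1*(2*exp(-2*I*pi/3) + 2*exp(-I*pi/3))*conj(exp(2*I*pi/3))]
      = (1/6)[(6) + (-2 + 2*exp(-2*I*pi/3)) + (0) + (0) + (0) + (-2 + 2*exp(2*I*pi/3))] = 0/6 = 0
  <chi_rho, chi_5> = (1/6)[1*(6)*conj(1) + 1*(2*exp(2*I*pi/3) + 2*exp(I*pi/3))*conj(exp(-I*pi/3)) + 1*(0)*conj(exp(-2*I*pi/3)) + 1*(0)*conj(-1) + 1*(0)*conj(exp(2*I*pi/3)) + 1*(2*exp(-2*I*pi/3) + 2*exp(-I*pi/3))*conj(exp(I*pi/3))]
      = (1/6)[(6) + (-2 + 2*exp(2*I*pi/3)) + (0) + (0) + (0) + (-2 + 2*exp(-2*I*pi/3))] = 0/6 = 0
(Exp terms are combined using exp(i*s)*conj(exp(i*t)) = exp(i*(s-t)), and sums of them are collapsed using the identity that for every m > 1 the m distinct m-th roots of unity sum to 0, e.g. 1 + exp(2*I*pi/3) + exp(-2*I*pi/3) = 0.)
Dimension check: dim(rho) = sum (mult * dim) = 1*1 + 2*1 + 2*1 + 1*1 + 0*1 + 0*1 = 6 = chi_rho(e) = 6.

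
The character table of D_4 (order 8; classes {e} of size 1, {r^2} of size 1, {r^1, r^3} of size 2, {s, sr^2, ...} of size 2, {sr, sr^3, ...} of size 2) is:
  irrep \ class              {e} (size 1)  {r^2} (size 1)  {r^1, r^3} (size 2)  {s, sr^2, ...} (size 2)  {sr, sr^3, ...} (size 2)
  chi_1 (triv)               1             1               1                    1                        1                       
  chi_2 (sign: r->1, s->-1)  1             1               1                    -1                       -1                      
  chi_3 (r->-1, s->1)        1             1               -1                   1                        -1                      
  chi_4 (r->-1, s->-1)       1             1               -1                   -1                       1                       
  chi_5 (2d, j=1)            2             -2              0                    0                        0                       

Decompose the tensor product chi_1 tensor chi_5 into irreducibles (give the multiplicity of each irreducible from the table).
chi_1 tensor chi_5 = chi_5 (all other irreducibles have multiplicity 0).

Explanation: The character of a tensor product is the pointwise product (chi_1 * chi_5)(C) = chi_1(C) * chi_5(C):
  {e}: (1)*(2), {r^2}: (1)*(-2), {r^1, r^3}: (1)*(0), {s, sr^2, ...}: (1)*(0), {sr, sr^3, ...}: (1)*(0)
so (chi_1 * chi_5) takes values
  {e} -> 2, {r^2} -> -2, {r^1, r^3} -> 0, {s, sr^2, ...} -> 0, {sr, sr^3, ...} -> 0.
Now take the inner product of this character with each irreducible chi from the table, <chi_1*chi_5, chi> = (1/8) sum_C |C| (chi_1*chi_5)(C) conj(chi(C)):
  <chi_1*chi_5, chi_1> = (1/8)[1*(2)*conj(1) + 1*(-2)*conj(1) + 2*(0)*conj(1) + 2*(0)*conj(1) + 2*(0)*conj(1)]
      = (1/8)[(2) + (-2) + (0) + (0) + (0)] = 0/8 = 0
  <chi_1*chi_5, chi_2> = (1/8)[1*(2)*conj(1) + 1*(-2)*conj(1) + 2*(0)*conj(1) + 2*(0)*conj(-1) + 2*(0)*conj(-1)]
      = (1/8)[(2) + (-2) + (0) + (0) + (0)] = 0/8 = 0
  <chi_1*chi_5, chi_3> = (1/8)[1*(2)*conj(1) + 1*(-2)*conj(1) + 2*(0)*conj(-1) + 2*(0)*conj(1) + 2*(0)*conj(-1)]
      = (1/8)[(2) + (-2) + (0) + (0) + (0)] = 0/8 = 0
  <chi_1*chi_5, chi_4> = (1/8)[1*(2)*conj(1) + 1*(-2)*conj(1) + 2*(0)*conj(-1) + 2*(0)*conj(-1) + 2*(0)*conj(1)]
      = (1/8)[(2) + (-2) + (0) + (0) + (0)] = 0/8 = 0
  <chi_1*chi_5, chi_5> = (1/8)[1*(2)*conj(2) + 1*(-2)*conj(-2) + 2*(0)*conj(0) + 2*(0)*conj(0) + 2*(0)*conj(0)]
      = (1/8)[(4) + (4) + (0) + (0) + (0)] = 8/8 = 1
Hence the multiplicities are chi_5: 1. Dimension check: dim(chi_1)*dim(chi_5) = 1*2 = 2 and sum (mult * dim) = 1*2 = 2.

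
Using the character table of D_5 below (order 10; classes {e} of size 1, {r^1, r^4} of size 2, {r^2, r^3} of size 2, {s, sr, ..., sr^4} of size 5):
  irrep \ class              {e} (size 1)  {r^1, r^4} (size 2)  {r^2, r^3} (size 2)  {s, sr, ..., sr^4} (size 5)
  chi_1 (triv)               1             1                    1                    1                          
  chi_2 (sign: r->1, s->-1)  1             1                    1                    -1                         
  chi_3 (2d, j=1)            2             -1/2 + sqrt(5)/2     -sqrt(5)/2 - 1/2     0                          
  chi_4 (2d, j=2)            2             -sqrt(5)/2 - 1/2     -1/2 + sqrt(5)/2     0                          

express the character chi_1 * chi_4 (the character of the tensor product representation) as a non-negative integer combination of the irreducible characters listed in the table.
chi_1 tensor chi_4 = chi_4 (all other irreducibles have multiplicity 0).

Why: The character of a tensor product is the pointwise product (chi_1 * chi_4)(C) = chi_1(C) * chi_4(C):
  {e}: (1)*(2), {r^1, r^4}: (1)*(-sqrt(5)/2 - 1/2), {r^2, r^3}: (1)*(-1/2 + sqrt(5)/2), {s, sr, ..., sr^4}: (1)*(0)
so (chi_1 * chi_4) takes values
  {e} -> 2, {r^1, r^4} -> -sqrt(5)/2 - 1/2, {r^2, r^3} -> -1/2 + sqrt(5)/2, {s, sr, ..., sr^4} -> 0.
Now take the inner product of this character with each irreducible chi from the table, <chi_1*chi_4, chi> = (1/10) sum_C |C| (chi_1*chi_4)(C) conj(chi(C)):
  <chi_1*chi_4, chi_1> = (1/10)[1*(2)*conj(1) + 2*(-sqrt(5)/2 - 1/2)*conj(1) + 2*(-1/2 + sqrt(5)/2)*conj(1) + 5*(0)*conj(1)]
      = (1/10)[(2) + (-sqrt(5) - 1) + (-1 + sqrt(5)) + (0)] = 0/10 = 0
  <chi_1*chi_4, chi_2> = (1/10)[1*(2)*conj(1) + 2*(-sqrt(5)/2 - 1/2)*conj(1) + 2*(-1/2 + sqrt(5)/2)*conj(1) + 5*(0)*conj(-1)]
      = (1/10)[(2) + (-sqrt(5) - 1) + (-1 + sqrt(5)) + (0)] = 0/10 = 0
  <chi_1*chi_4, chi_3> = (1/10)[1*(2)*conj(2) + 2*(-sqrt(5)/2 - 1/2)*conj(-1/2 + sqrt(5)/2) + 2*(-1/2 + sqrt(5)/2)*conj(-sqrt(5)/2 - 1/2) + 5*(0)*conj(0)]
      = (1/10)[(4) + (-2) + (-2) + (0)] = 0/10 = 0
  <chi_1*chi_4, chi_4> = (1/10)[1*(2)*conj(2) + 2*(-sqrt(5)/2 - 1/2)*conj(-sqrt(5)/2 - 1/2) + 2*(-1/2 + sqrt(5)/2)*conj(-1/2 + sqrt(5)/2) + 5*(0)*conj(0)]
      = (1/10)[(4) + (sqrt(5) + 3) + (3 - sqrt(5)) + (0)] = 10/10 = 1
Hence the multiplicities are chi_4: 1. Dimension check: dim(chi_1)*dim(chi_4) = 1*2 = 2 and sum (mult * dim) = 1*2 = 2.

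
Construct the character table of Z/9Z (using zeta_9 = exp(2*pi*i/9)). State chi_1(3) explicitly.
Character table of Z/9Z (irreps indexed chi_0,...,chi_8 with chi_k(m) = zeta_9^(k*m), zeta_9 = exp(2*pi*i/9)):
  irrep \ class  {0} (size 1)  {1} (size 1)    {2} (size 1)    {3} (size 1)    {4} (size 1)    {5} (size 1)    {6} (size 1)    {7} (size 1)    {8} (size 1)  
  chi_0          1             1               1               1               1               1               1               1               1             
  chi_1          1             exp(2*I*pi/9)   exp(4*I*pi/9)   exp(2*I*pi/3)   exp(8*I*pi/9)   exp(-8*I*pi/9)  exp(-2*I*pi/3)  exp(-4*I*pi/9)  exp(-2*I*pi/9)
  chi_2          1             exp(4*I*pi/9)   exp(8*I*pi/9)   exp(-2*I*pi/3)  exp(-2*I*pi/9)  exp(2*I*pi/9)   exp(2*I*pi/3)   exp(-8*I*pi/9)  exp(-4*I*pi/9)
  chi_3          1             exp(2*I*pi/3)   exp(-2*I*pi/3)  1               exp(2*I*pi/3)   exp(-2*I*pi/3)  1               exp(2*I*pi/3)   exp(-2*I*pi/3)
  chi_4          1             exp(8*I*pi/9)   exp(-2*I*pi/9)  exp(2*I*pi/3)   exp(-4*I*pi/9)  exp(4*I*pi/9)   exp(-2*I*pi/3)  exp(2*I*pi/9)   exp(-8*I*pi/9)
  chi_5          1             exp(-8*I*pi/9)  exp(2*I*pi/9)   exp(-2*I*pi/3)  exp(4*I*pi/9)   exp(-4*I*pi/9)  exp(2*I*pi/3)   exp(-2*I*pi/9)  exp(8*I*pi/9) 
  chi_6          1             exp(-2*I*pi/3)  exp(2*I*pi/3)   1               exp(-2*I*pi/3)  exp(2*I*pi/3)   1               exp(-2*I*pi/3)  exp(2*I*pi/3) 
  chi_7          1             exp(-4*I*pi/9)  exp(-8*I*pi/9)  exp(2*I*pi/3)   exp(2*I*pi/9)   exp(-2*I*pi/9)  exp(-2*I*pi/3)  exp(8*I*pi/9)   exp(4*I*pi/9) 
  chi_8          1             exp(-2*I*pi/9)  exp(-4*I*pi/9)  exp(-2*I*pi/3)  exp(-8*I*pi/9)  exp(8*I*pi/9)   exp(2*I*pi/3)   exp(4*I*pi/9)   exp(2*I*pi/9) 

Spot check: chi_1(3) = zeta_9^(1*3) = zeta_9^3 = exp(2*I*pi/3).

Details: Z/9Z is abelian, so all 9 irreducible complex representations are 1-dimensional. They are given by chi_k(m) = zeta_9^(k*m) for k = 0,...,8. Row orthogonality: sum_m chi_k(m) conj(chi_l(m)) = 9 * [k = l].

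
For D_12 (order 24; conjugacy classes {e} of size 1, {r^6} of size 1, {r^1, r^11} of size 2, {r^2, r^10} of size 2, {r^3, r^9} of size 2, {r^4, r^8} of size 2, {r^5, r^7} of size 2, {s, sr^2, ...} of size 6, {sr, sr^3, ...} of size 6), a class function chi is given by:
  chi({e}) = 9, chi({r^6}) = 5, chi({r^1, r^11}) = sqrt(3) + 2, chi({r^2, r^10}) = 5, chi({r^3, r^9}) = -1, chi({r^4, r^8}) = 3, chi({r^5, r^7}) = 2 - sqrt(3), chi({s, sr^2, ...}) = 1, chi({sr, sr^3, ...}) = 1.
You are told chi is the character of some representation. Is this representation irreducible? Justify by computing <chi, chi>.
Not irreducible (reducible): <chi, chi> = 9 > 1.

Proof sketch: <chi, chi> = (1/|G|) sum_C |C| * |chi(C)|^2 = (1/24)[1*|9|^2 + 1*|5|^2 + 2*|sqrt(3) + 2|^2 + 2*|5|^2 + 2*|-1|^2 + 2*|3|^2 + 2*|2 - sqrt(3)|^2 + 6*|1|^2 + 6*|1|^2]
  = (1/24)[(81) + (25) + (8*sqrt(3) + 14) + (50) + (2) + (18) + (14 - 8*sqrt(3)) + (6) + (6)] = 216/24 = 9.
A character is irreducible iff <chi, chi> = 1, so this representation is reducible.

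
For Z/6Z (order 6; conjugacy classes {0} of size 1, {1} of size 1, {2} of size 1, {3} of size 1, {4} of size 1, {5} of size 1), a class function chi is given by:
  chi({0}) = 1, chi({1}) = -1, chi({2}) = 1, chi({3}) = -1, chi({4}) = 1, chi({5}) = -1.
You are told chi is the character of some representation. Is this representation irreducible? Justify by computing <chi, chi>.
Irreducible: <chi, chi> = 1.

<chi, chi> = (1/|G|) sum_C |C| * |chi(C)|^2 = (1/6)[1*|1|^2 + 1*|-1|^2 + 1*|1|^2 + 1*|-1|^2 + 1*|1|^2 + 1*|-1|^2]
  = (1/6)[(1) + (1) + (1) + (1) + (1) + (1)] = 6/6 = 1.
(Exp terms are combined using exp(i*s)*conj(exp(i*t)) = exp(i*(s-t)), and sums of them are collapsed using the identity that for every m > 1 the m distinct m-th roots of unity sum to 0, e.g. 1 + exp(2*I*pi/3) + exp(-2*I*pi/3) = 0.)
A character is irreducible iff <chi, chi> = 1, so this representation is irreducible.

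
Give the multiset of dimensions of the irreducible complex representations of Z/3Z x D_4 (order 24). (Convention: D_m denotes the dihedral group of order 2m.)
Dimensions: 1, 1, 1, 1, 1, 1, 1, 1, 1, 1, 1, 1, 2, 2, 2

Working: There are 15 irreducibles (= number of conjugacy classes). Their dimensions d_i satisfy sum d_i^2 = |G| = 24: 1 + 1 + 1 + 1 + 1 + 1 + 1 + 1 + 1 + 1 + 1 + 1 + 4 + 4 + 4 = 24. (For the product with Z/3Z: each of the 3 1-dim characters of Z/3Z tensors with each irrep of D_4, giving 3 copies of each D_4-dimension.)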